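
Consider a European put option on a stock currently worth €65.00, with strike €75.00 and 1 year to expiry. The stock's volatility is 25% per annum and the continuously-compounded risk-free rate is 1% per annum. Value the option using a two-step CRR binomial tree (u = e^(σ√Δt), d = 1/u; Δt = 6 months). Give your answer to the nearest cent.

€13.10

CRR parameters: u = e^(σ√Δt) = e^(0.25·√0.5) = 1.1934, d = 1/u = 0.8380
Per-period rate: rΔt = 0.01·0.5 = 0.005, so R = e^0.005 = 1.0050
Risk-neutral probability p = (e^0.005 − 0.8380)/(1.1934 − 0.8380) = 0.1670/0.3554 = 0.4700
Terminal stock prices: S_uu = 92.57, S_ud = 65, S_dd = 45.64
Terminal payoffs (K − S): max(-17.57, 0) = 0, max(10, 0) = 10, max(29.36, 0) = 29.36
Node u (S = 77.57): V_u = e^(−0.005)·[0.4700·0.0000 + 0.5300·10.0000] = 5.2733
Node d (S = 54.47): V_d = e^(−0.005)·[0.4700·10.0000 + 0.5300·29.3577] = 20.1581
Node 0 (S = 65): V_0 = e^(−0.005)·[0.4700·5.2733 + 0.5300·20.1581] = 13.0962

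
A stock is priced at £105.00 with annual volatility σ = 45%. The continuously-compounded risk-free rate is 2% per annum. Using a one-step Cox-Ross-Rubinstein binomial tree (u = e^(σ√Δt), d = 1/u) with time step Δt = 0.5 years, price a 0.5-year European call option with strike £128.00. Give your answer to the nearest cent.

CRR parameters: u = e^(σ√Δt) = e^(0.45·√0.5) = 1.3746, d = 1/u = 0.7275
Per-period rate: rΔt = 0.02·0.5 = 0.01, so R = e^0.01 = 1.0101
Risk-neutral probability p = (e^0.01 − 0.7275)/(1.3746 − 0.7275) = 0.2826/0.6472 = 0.4366
Terminal stock prices: S_u = 144.3, S_d = 76.38
Terminal payoffs (S − K): max(16.34, 0) = 16.34, max(-51.62, 0) = 0
Node 0 (S = 105): V_0 = e^(−0.01)·[0.4366·16.3381 + 0.5634·0.0000] = 7.0629

£7.06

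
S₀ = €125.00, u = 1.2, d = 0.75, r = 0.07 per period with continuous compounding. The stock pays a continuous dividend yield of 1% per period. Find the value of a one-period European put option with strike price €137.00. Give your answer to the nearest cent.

€12.38

Per-period risk-free factor R = e^0.07 = 1.0725; dividend-adjusted growth = e^(0.07−0.01) = 1.0618.
Risk-neutral probability p = (1.0618 − 0.75)/(1.2 − 0.75) = 0.3118/0.4500 = 0.6930
Terminal stock prices: S_u = 150, S_d = 93.75
Terminal payoffs (K − S): max(-13, 0) = 0, max(43.25, 0) = 43.25
Node 0 (S = 125): V_0 = e^(−0.07)·[0.6930·0.0000 + 0.3070·43.2500] = 12.3813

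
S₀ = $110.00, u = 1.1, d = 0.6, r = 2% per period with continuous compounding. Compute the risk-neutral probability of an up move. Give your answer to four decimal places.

p = 0.8404

Risk-neutral probability p = (e^0.02 − 0.6)/(1.1 − 0.6) = 0.4202/0.5000 = 0.8404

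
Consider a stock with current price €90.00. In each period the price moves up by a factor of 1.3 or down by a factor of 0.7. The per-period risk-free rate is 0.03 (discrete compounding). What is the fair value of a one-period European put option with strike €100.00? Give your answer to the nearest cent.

€16.17

Risk-neutral probability p = (1 + 0.03 − 0.7)/(1.3 − 0.7) = 0.3300/0.6000 = 0.5500
Terminal stock prices: S_u = 117, S_d = 63
Terminal payoffs (K − S): max(-17, 0) = 0, max(37, 0) = 37
Node 0 (S = 90): V_0 = 1/1.03·[0.5500·0.0000 + 0.4500·37.0000] = 16.1650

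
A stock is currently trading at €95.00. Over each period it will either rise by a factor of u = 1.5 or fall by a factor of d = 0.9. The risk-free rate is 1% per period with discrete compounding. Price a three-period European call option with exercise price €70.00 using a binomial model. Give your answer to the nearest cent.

Risk-neutral probability p = (1 + 0.01 − 0.9)/(1.5 − 0.9) = 0.1100/0.6000 = 0.1833
Terminal stock prices: S_uuu = 320.6, S_uud = 192.4, S_udd = 115.4, S_ddd = 69.26
Terminal payoffs (S − K): max(250.6, 0) = 250.6, max(122.4, 0) = 122.4, max(45.43, 0) = 45.43, max(-0.745, 0) = 0
Node uu (S = 213.8): V_uu = 1/1.01·[0.1833·250.6250 + 0.8167·122.3750] = 144.4431
Node ud (S = 128.2): V_ud = 1/1.01·[0.1833·122.3750 + 0.8167·45.4250] = 58.9431
Node dd (S = 76.95): V_dd = 1/1.01·[0.1833·45.4250 + 0.8167·0.0000] = 8.2455
Node u (S = 142.5): V_u = 1/1.01·[0.1833·144.4431 + 0.8167·58.9431] = 73.8793
Node d (S = 85.5): V_d = 1/1.01·[0.1833·58.9431 + 0.8167·8.2455] = 17.3664
Node 0 (S = 95): V_0 = 1/1.01·[0.1833·73.8793 + 0.8167·17.3664] = 27.4525

€27.45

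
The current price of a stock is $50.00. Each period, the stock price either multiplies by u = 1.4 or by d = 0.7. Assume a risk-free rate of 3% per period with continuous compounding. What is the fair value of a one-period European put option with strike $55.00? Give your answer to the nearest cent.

Risk-neutral probability p = (e^0.03 − 0.7)/(1.4 − 0.7) = 0.3305/0.7000 = 0.4721
Terminal stock prices: S_u = 70, S_d = 35
Terminal payoffs (K − S): max(-15, 0) = 0, max(20, 0) = 20
Node 0 (S = 50): V_0 = e^(−0.03)·[0.4721·0.0000 + 0.5279·20.0000] = 10.2464

$10.25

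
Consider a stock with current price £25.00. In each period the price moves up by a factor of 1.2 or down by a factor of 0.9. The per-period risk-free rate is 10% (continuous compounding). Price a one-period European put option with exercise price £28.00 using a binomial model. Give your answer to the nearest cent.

Risk-neutral probability p = (e^0.1 − 0.9)/(1.2 − 0.9) = 0.2052/0.3000 = 0.6839
Terminal stock prices: S_u = 30, S_d = 22.5
Terminal payoffs (K − S): max(-2, 0) = 0, max(5.5, 0) = 5.5
Node 0 (S = 25): V_0 = e^(−0.1)·[0.6839·0.0000 + 0.3161·5.5000] = 1.5731

£1.57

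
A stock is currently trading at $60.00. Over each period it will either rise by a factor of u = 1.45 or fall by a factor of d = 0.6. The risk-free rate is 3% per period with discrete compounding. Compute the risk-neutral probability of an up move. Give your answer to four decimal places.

p = 0.5059

Risk-neutral probability p = (1 + 0.03 − 0.6)/(1.45 − 0.6) = 0.4300/0.8500 = 0.5059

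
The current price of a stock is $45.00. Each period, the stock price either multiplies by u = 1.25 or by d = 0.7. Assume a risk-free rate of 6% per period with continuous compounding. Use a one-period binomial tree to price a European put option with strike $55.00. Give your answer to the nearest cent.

Risk-neutral probability p = (e^0.06 − 0.7)/(1.25 − 0.7) = 0.3618/0.5500 = 0.6579
Terminal stock prices: S_u = 56.25, S_d = 31.5
Terminal payoffs (K − S): max(-1.25, 0) = 0, max(23.5, 0) = 23.5
Node 0 (S = 45): V_0 = e^(−0.06)·[0.6579·0.0000 + 0.3421·23.5000] = 7.5715

$7.57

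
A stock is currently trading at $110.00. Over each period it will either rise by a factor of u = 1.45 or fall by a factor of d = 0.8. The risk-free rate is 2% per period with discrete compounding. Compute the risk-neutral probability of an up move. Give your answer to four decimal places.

Risk-neutral probability p = (1 + 0.02 − 0.8)/(1.45 − 0.8) = 0.2200/0.6500 = 0.3385

p = 0.3385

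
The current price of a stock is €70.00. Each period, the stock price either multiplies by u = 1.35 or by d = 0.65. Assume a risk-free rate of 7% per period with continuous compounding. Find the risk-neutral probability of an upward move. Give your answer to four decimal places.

Risk-neutral probability p = (e^0.07 − 0.65)/(1.35 − 0.65) = 0.4225/0.7000 = 0.6036

p = 0.6036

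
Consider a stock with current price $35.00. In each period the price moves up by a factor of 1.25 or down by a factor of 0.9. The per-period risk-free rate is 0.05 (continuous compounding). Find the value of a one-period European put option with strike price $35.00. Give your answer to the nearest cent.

$1.89

Risk-neutral probability p = (e^0.05 − 0.9)/(1.25 − 0.9) = 0.1513/0.3500 = 0.4322
Terminal stock prices: S_u = 43.75, S_d = 31.5
Terminal payoffs (K − S): max(-8.75, 0) = 0, max(3.5, 0) = 3.5
Node 0 (S = 35): V_0 = e^(−0.05)·[0.4322·0.0000 + 0.5678·3.5000] = 1.8904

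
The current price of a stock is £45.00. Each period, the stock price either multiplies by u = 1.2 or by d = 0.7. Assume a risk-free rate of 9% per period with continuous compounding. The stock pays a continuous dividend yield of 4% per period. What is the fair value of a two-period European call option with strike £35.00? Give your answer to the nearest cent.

Per-period risk-free factor R = e^0.09 = 1.0942; dividend-adjusted growth = e^(0.09−0.04) = 1.0513.
Risk-neutral probability p = (1.0513 − 0.7)/(1.2 − 0.7) = 0.3513/0.5000 = 0.7025
Terminal stock prices: S_uu = 64.8, S_ud = 37.8, S_dd = 22.05
Terminal payoffs (S − K): max(29.8, 0) = 29.8, max(2.8, 0) = 2.8, max(-12.95, 0) = 0
Node u (S = 54): V_u = e^(−0.09)·[0.7025·29.8000 + 0.2975·2.8000] = 19.8950
Node d (S = 31.5): V_d = e^(−0.09)·[0.7025·2.8000 + 0.2975·0.0000] = 1.7978
Node 0 (S = 45): V_0 = e^(−0.09)·[0.7025·19.8950 + 0.2975·1.7978] = 13.2629

£13.26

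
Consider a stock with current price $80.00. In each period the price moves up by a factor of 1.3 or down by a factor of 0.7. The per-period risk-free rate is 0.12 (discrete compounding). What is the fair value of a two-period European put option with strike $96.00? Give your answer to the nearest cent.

Risk-neutral probability p = (1 + 0.12 − 0.7)/(1.3 − 0.7) = 0.4200/0.6000 = 0.7000
Terminal stock prices: S_uu = 135.2, S_ud = 72.8, S_dd = 39.2
Terminal payoffs (K − S): max(-39.2, 0) = 0, max(23.2, 0) = 23.2, max(56.8, 0) = 56.8
Node u (S = 104): V_u = 1/1.12·[0.7000·0.0000 + 0.3000·23.2000] = 6.2143
Node d (S = 56): V_d = 1/1.12·[0.7000·23.2000 + 0.3000·56.8000] = 29.7143
Node 0 (S = 80): V_0 = 1/1.12·[0.7000·6.2143 + 0.3000·29.7143] = 11.8431

$11.84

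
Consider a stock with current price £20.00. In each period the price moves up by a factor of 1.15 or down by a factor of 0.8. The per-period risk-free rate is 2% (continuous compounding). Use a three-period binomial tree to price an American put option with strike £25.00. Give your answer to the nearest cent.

Risk-neutral probability p = (e^0.02 − 0.8)/(1.15 − 0.8) = 0.2202/0.3500 = 0.6291
Terminal stock prices: S_uuu = 30.42, S_uud = 21.16, S_udd = 14.72, S_ddd = 10.24
Terminal payoffs (K − S): max(-5.417, 0) = 0, max(3.84, 0) = 3.84, max(10.28, 0) = 10.28, max(14.76, 0) = 14.76
Node uu (S = 26.45): continuation = e^(−0.02)·[0.6291·0.0000 + 0.3709·3.8400] = 1.3959; exercise value = 0.0000 ≤ continuation, so V_uu = 1.3959
Node ud (S = 18.4): continuation = e^(−0.02)·[0.6291·3.8400 + 0.3709·10.2800] = 6.1050; exercise value = 6.6000 > continuation, so V_ud = 6.6000 (exercise)
Node dd (S = 12.8): continuation = e^(−0.02)·[0.6291·10.2800 + 0.3709·14.7600] = 11.7050; exercise value = 12.2000 > continuation, so V_dd = 12.2000 (exercise)
Node u (S = 23): continuation = e^(−0.02)·[0.6291·1.3959 + 0.3709·6.6000] = 3.2600; exercise value = 2.0000 ≤ continuation, so V_u = 3.2600
Node d (S = 16): continuation = e^(−0.02)·[0.6291·6.6000 + 0.3709·12.2000] = 8.5050; exercise value = 9.0000 > continuation, so V_d = 9.0000 (exercise)
Node 0 (S = 20): continuation = e^(−0.02)·[0.6291·3.2600 + 0.3709·9.0000] = 5.2820; exercise value = 5.0000 ≤ continuation, so V_0 = 5.2820

£5.28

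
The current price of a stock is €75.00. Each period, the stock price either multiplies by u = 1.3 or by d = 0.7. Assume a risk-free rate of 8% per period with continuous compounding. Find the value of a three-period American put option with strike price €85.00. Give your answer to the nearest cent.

Risk-neutral probability p = (e^0.08 − 0.7)/(1.3 − 0.7) = 0.3833/0.6000 = 0.6388
Terminal stock prices: S_uuu = 164.8, S_uud = 88.73, S_udd = 47.77, S_ddd = 25.72
Terminal payoffs (K − S): max(-79.78, 0) = 0, max(-3.725, 0) = 0, max(37.23, 0) = 37.23, max(59.28, 0) = 59.28
Node uu (S = 126.8): continuation = e^(−0.08)·[0.6388·0.0000 + 0.3612·0.0000] = 0.0000; exercise value = 0.0000 ≤ continuation, so V_uu = 0.0000
Node ud (S = 68.25): continuation = e^(−0.08)·[0.6388·0.0000 + 0.3612·37.2250] = 12.4115; exercise value = 16.7500 > continuation, so V_ud = 16.7500 (exercise)
Node dd (S = 36.75): continuation = e^(−0.08)·[0.6388·37.2250 + 0.3612·59.2750] = 41.7149; exercise value = 48.2500 > continuation, so V_dd = 48.2500 (exercise)
Node u (S = 97.5): continuation = e^(−0.08)·[0.6388·0.0000 + 0.3612·16.7500] = 5.5848; exercise value = 0.0000 ≤ continuation, so V_u = 5.5848
Node d (S = 52.5): continuation = e^(−0.08)·[0.6388·16.7500 + 0.3612·48.2500] = 25.9649; exercise value = 32.5000 > continuation, so V_d = 32.5000 (exercise)
Node 0 (S = 75): continuation = e^(−0.08)·[0.6388·5.5848 + 0.3612·32.5000] = 14.1294; exercise value = 10.0000 ≤ continuation, so V_0 = 14.1294

€14.13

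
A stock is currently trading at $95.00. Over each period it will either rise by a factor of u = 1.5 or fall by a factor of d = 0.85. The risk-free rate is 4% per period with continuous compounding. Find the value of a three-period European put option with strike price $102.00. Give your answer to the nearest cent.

Risk-neutral probability p = (e^0.04 − 0.85)/(1.5 − 0.85) = 0.1908/0.6500 = 0.2936
Terminal stock prices: S_uuu = 320.6, S_uud = 181.7, S_udd = 103, S_ddd = 58.34
Terminal payoffs (K − S): max(-218.6, 0) = 0, max(-79.69, 0) = 0, max(-0.9562, 0) = 0, max(43.66, 0) = 43.66
Node uu (S = 213.8): V_uu = e^(−0.04)·[0.2936·0.0000 + 0.7064·0.0000] = 0.0000
Node ud (S = 121.1): V_ud = e^(−0.04)·[0.2936·0.0000 + 0.7064·0.0000] = 0.0000
Node dd (S = 68.64): V_dd = e^(−0.04)·[0.2936·0.0000 + 0.7064·43.6581] = 29.6327
Node u (S = 142.5): V_u = e^(−0.04)·[0.2936·0.0000 + 0.7064·0.0000] = 0.0000
Node d (S = 80.75): V_d = e^(−0.04)·[0.2936·0.0000 + 0.7064·29.6327] = 20.1131
Node 0 (S = 95): V_0 = e^(−0.04)·[0.2936·0.0000 + 0.7064·20.1131] = 13.6516

$13.65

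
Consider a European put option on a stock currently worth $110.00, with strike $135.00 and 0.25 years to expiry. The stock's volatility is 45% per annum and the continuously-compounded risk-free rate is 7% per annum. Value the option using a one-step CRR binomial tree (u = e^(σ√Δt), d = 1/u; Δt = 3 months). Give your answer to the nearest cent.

$23.97

CRR parameters: u = e^(σ√Δt) = e^(0.45·√0.25) = 1.2523, d = 1/u = 0.7985
Per-period rate: rΔt = 0.07·0.25 = 0.0175, so R = e^0.0175 = 1.0177
Risk-neutral probability p = (e^0.0175 − 0.7985)/(1.2523 − 0.7985) = 0.2191/0.4538 = 0.4829
Terminal stock prices: S_u = 137.8, S_d = 87.84
Terminal payoffs (K − S): max(-2.755, 0) = 0, max(47.16, 0) = 47.16
Node 0 (S = 110): V_0 = e^(−0.0175)·[0.4829·0.0000 + 0.5171·47.1632] = 23.9656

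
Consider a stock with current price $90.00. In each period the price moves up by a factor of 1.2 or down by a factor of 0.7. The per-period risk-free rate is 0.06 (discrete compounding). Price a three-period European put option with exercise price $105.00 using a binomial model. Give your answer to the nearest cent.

Risk-neutral probability p = (1 + 0.06 − 0.7)/(1.2 − 0.7) = 0.3600/0.5000 = 0.7200
Terminal stock prices: S_uuu = 155.5, S_uud = 90.72, S_udd = 52.92, S_ddd = 30.87
Terminal payoffs (K − S): max(-50.52, 0) = 0, max(14.28, 0) = 14.28, max(52.08, 0) = 52.08, max(74.13, 0) = 74.13
Node uu (S = 129.6): V_uu = 1/1.06·[0.7200·0.0000 + 0.2800·14.2800] = 3.7721
Node ud (S = 75.6): V_ud = 1/1.06·[0.7200·14.2800 + 0.2800·52.0800] = 23.4566
Node dd (S = 44.1): V_dd = 1/1.06·[0.7200·52.0800 + 0.2800·74.1300] = 54.9566
Node u (S = 108): V_u = 1/1.06·[0.7200·3.7721 + 0.2800·23.4566] = 8.7582
Node d (S = 63): V_d = 1/1.06·[0.7200·23.4566 + 0.2800·54.9566] = 30.4496
Node 0 (S = 90): V_0 = 1/1.06·[0.7200·8.7582 + 0.2800·30.4496] = 13.9923

$13.99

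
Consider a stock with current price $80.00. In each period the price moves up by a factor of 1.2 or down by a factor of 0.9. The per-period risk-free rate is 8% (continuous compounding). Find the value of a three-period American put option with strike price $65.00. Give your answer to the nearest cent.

$0.31

Risk-neutral probability p = (e^0.08 − 0.9)/(1.2 − 0.9) = 0.1833/0.3000 = 0.6110
Terminal stock prices: S_uuu = 138.2, S_uud = 103.7, S_udd = 77.76, S_ddd = 58.32
Terminal payoffs (K − S): max(-73.24, 0) = 0, max(-38.68, 0) = 0, max(-12.76, 0) = 0, max(6.68, 0) = 6.68
Node uu (S = 115.2): continuation = e^(−0.08)·[0.6110·0.0000 + 0.3890·0.0000] = 0.0000; exercise value = 0.0000 ≤ continuation, so V_uu = 0.0000
Node ud (S = 86.4): continuation = e^(−0.08)·[0.6110·0.0000 + 0.3890·0.0000] = 0.0000; exercise value = 0.0000 ≤ continuation, so V_ud = 0.0000
Node dd (S = 64.8): continuation = e^(−0.08)·[0.6110·0.0000 + 0.3890·6.6800] = 2.3990; exercise value = 0.2000 ≤ continuation, so V_dd = 2.3990
Node u (S = 96): continuation = e^(−0.08)·[0.6110·0.0000 + 0.3890·0.0000] = 0.0000; exercise value = 0.0000 ≤ continuation, so V_u = 0.0000
Node d (S = 72): continuation = e^(−0.08)·[0.6110·0.0000 + 0.3890·2.3990] = 0.8616; exercise value = 0.0000 ≤ continuation, so V_d = 0.8616
Node 0 (S = 80): continuation = e^(−0.08)·[0.6110·0.0000 + 0.3890·0.8616] = 0.3094; exercise value = 0.0000 ≤ continuation, so V_0 = 0.3094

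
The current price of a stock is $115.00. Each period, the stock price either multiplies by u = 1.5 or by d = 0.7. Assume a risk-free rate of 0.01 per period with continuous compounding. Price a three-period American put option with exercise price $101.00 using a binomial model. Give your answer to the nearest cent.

Risk-neutral probability p = (e^0.01 − 0.7)/(1.5 − 0.7) = 0.3101/0.8000 = 0.3876
Terminal stock prices: S_uuu = 388.1, S_uud = 181.1, S_udd = 84.52, S_ddd = 39.44
Terminal payoffs (K − S): max(-287.1, 0) = 0, max(-80.12, 0) = 0, max(16.48, 0) = 16.48, max(61.56, 0) = 61.56
Node uu (S = 258.8): continuation = e^(−0.01)·[0.3876·0.0000 + 0.6124·0.0000] = 0.0000; exercise value = 0.0000 ≤ continuation, so V_uu = 0.0000
Node ud (S = 120.7): continuation = e^(−0.01)·[0.3876·0.0000 + 0.6124·16.4750] = 9.9895; exercise value = 0.0000 ≤ continuation, so V_ud = 9.9895
Node dd (S = 56.35): continuation = e^(−0.01)·[0.3876·16.4750 + 0.6124·61.5550] = 43.6450; exercise value = 44.6500 > continuation, so V_dd = 44.6500 (exercise)
Node u (S = 172.5): continuation = e^(−0.01)·[0.3876·0.0000 + 0.6124·9.9895] = 6.0571; exercise value = 0.0000 ≤ continuation, so V_u = 6.0571
Node d (S = 80.5): continuation = e^(−0.01)·[0.3876·9.9895 + 0.6124·44.6500] = 30.9063; exercise value = 20.5000 ≤ continuation, so V_d = 30.9063
Node 0 (S = 115): continuation = e^(−0.01)·[0.3876·6.0571 + 0.6124·30.9063] = 21.0640; exercise value = 0.0000 ≤ continuation, so V_0 = 21.0640

$21.06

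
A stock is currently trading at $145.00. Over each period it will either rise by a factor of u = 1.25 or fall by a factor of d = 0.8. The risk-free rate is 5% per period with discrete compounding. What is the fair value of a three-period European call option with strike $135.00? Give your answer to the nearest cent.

$38.39

Risk-neutral probability p = (1 + 0.05 − 0.8)/(1.25 − 0.8) = 0.2500/0.4500 = 0.5556
Terminal stock prices: S_uuu = 283.2, S_uud = 181.2, S_udd = 116, S_ddd = 74.24
Terminal payoffs (S − K): max(148.2, 0) = 148.2, max(46.25, 0) = 46.25, max(-19, 0) = 0, max(-60.76, 0) = 0
Node uu (S = 226.6): V_uu = 1/1.05·[0.5556·148.2031 + 0.4444·46.2500] = 97.9911
Node ud (S = 145): V_ud = 1/1.05·[0.5556·46.2500 + 0.4444·0.0000] = 24.4709
Node dd (S = 92.8): V_dd = 1/1.05·[0.5556·0.0000 + 0.4444·0.0000] = 0.0000
Node u (S = 181.2): V_u = 1/1.05·[0.5556·97.9911 + 0.4444·24.4709] = 62.2052
Node d (S = 116): V_d = 1/1.05·[0.5556·24.4709 + 0.4444·0.0000] = 12.9476
Node 0 (S = 145): V_0 = 1/1.05·[0.5556·62.2052 + 0.4444·12.9476] = 38.3932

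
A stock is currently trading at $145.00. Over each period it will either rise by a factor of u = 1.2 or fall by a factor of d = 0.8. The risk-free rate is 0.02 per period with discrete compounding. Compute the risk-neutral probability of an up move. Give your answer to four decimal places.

p = 0.5500

Risk-neutral probability p = (1 + 0.02 − 0.8)/(1.2 − 0.8) = 0.2200/0.4000 = 0.5500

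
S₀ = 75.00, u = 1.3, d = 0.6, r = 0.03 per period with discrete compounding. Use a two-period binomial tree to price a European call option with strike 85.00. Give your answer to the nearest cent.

14.85

Risk-neutral probability p = (1 + 0.03 − 0.6)/(1.3 − 0.6) = 0.4300/0.7000 = 0.6143
Terminal stock prices: S_uu = 126.8, S_ud = 58.5, S_dd = 27
Terminal payoffs (S − K): max(41.75, 0) = 41.75, max(-26.5, 0) = 0, max(-58, 0) = 0
Node u (S = 97.5): V_u = 1/1.03·[0.6143·41.7500 + 0.3857·0.0000] = 24.8994
Node d (S = 45): V_d = 1/1.03·[0.6143·0.0000 + 0.3857·0.0000] = 0.0000
Node 0 (S = 75): V_0 = 1/1.03·[0.6143·24.8994 + 0.3857·0.0000] = 14.8499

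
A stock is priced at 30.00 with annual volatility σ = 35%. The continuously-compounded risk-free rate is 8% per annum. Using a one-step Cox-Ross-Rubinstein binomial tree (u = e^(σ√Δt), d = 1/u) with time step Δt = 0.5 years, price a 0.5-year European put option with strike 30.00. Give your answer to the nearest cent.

CRR parameters: u = e^(σ√Δt) = e^(0.35·√0.5) = 1.2808, d = 1/u = 0.7808
Per-period rate: rΔt = 0.08·0.5 = 0.04, so R = e^0.04 = 1.0408
Risk-neutral probability p = (e^0.04 − 0.7808)/(1.2808 − 0.7808) = 0.2601/0.5000 = 0.5201
Terminal stock prices: S_u = 38.42, S_d = 23.42
Terminal payoffs (K − S): max(-8.424, 0) = 0, max(6.577, 0) = 6.577
Node 0 (S = 30): V_0 = e^(−0.04)·[0.5201·0.0000 + 0.4799·6.5772] = 3.0329

3.03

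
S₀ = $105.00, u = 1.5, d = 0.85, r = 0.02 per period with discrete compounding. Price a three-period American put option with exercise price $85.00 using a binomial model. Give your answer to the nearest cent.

Risk-neutral probability p = (1 + 0.02 − 0.85)/(1.5 − 0.85) = 0.1700/0.6500 = 0.2615
Terminal stock prices: S_uuu = 354.4, S_uud = 200.8, S_udd = 113.8, S_ddd = 64.48
Terminal payoffs (K − S): max(-269.4, 0) = 0, max(-115.8, 0) = 0, max(-28.79, 0) = 0, max(20.52, 0) = 20.52
Node uu (S = 236.2): continuation = 1/1.02·[0.2615·0.0000 + 0.7385·0.0000] = 0.0000; exercise value = 0.0000 ≤ continuation, so V_uu = 0.0000
Node ud (S = 133.9): continuation = 1/1.02·[0.2615·0.0000 + 0.7385·0.0000] = 0.0000; exercise value = 0.0000 ≤ continuation, so V_ud = 0.0000
Node dd (S = 75.86): continuation = 1/1.02·[0.2615·0.0000 + 0.7385·20.5169] = 14.8538; exercise value = 9.1375 ≤ continuation, so V_dd = 14.8538
Node u (S = 157.5): continuation = 1/1.02·[0.2615·0.0000 + 0.7385·0.0000] = 0.0000; exercise value = 0.0000 ≤ continuation, so V_u = 0.0000
Node d (S = 89.25): continuation = 1/1.02·[0.2615·0.0000 + 0.7385·14.8538] = 10.7539; exercise value = 0.0000 ≤ continuation, so V_d = 10.7539
Node 0 (S = 105): continuation = 1/1.02·[0.2615·0.0000 + 0.7385·10.7539] = 7.7856; exercise value = 0.0000 ≤ continuation, so V_0 = 7.7856

$7.79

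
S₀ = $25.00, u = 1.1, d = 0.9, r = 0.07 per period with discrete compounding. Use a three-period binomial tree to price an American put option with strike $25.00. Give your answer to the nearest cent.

$0.39

Risk-neutral probability p = (1 + 0.07 − 0.9)/(1.1 − 0.9) = 0.1700/0.2000 = 0.8500
Terminal stock prices: S_uuu = 33.28, S_uud = 27.23, S_udd = 22.28, S_ddd = 18.23
Terminal payoffs (K − S): max(-8.275, 0) = 0, max(-2.225, 0) = 0, max(2.725, 0) = 2.725, max(6.775, 0) = 6.775
Node uu (S = 30.25): continuation = 1/1.07·[0.8500·0.0000 + 0.1500·0.0000] = 0.0000; exercise value = 0.0000 ≤ continuation, so V_uu = 0.0000
Node ud (S = 24.75): continuation = 1/1.07·[0.8500·0.0000 + 0.1500·2.7250] = 0.3820; exercise value = 0.2500 ≤ continuation, so V_ud = 0.3820
Node dd (S = 20.25): continuation = 1/1.07·[0.8500·2.7250 + 0.1500·6.7750] = 3.1145; exercise value = 4.7500 > continuation, so V_dd = 4.7500 (exercise)
Node u (S = 27.5): continuation = 1/1.07·[0.8500·0.0000 + 0.1500·0.3820] = 0.0536; exercise value = 0.0000 ≤ continuation, so V_u = 0.0536
Node d (S = 22.5): continuation = 1/1.07·[0.8500·0.3820 + 0.1500·4.7500] = 0.9694; exercise value = 2.5000 > continuation, so V_d = 2.5000 (exercise)
Node 0 (S = 25): continuation = 1/1.07·[0.8500·0.0536 + 0.1500·2.5000] = 0.3930; exercise value = 0.0000 ≤ continuation, so V_0 = 0.3930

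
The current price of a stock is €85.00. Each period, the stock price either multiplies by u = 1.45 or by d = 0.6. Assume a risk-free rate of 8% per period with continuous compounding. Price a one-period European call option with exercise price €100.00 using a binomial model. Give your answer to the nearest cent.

Risk-neutral probability p = (e^0.08 − 0.6)/(1.45 − 0.6) = 0.4833/0.8500 = 0.5686
Terminal stock prices: S_u = 123.2, S_d = 51
Terminal payoffs (S − K): max(23.25, 0) = 23.25, max(-49, 0) = 0
Node 0 (S = 85): V_0 = e^(−0.08)·[0.5686·23.2500 + 0.4314·0.0000] = 12.2030

€12.20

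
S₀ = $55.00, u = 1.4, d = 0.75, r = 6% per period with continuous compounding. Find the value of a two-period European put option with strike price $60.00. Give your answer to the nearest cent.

Risk-neutral probability p = (e^0.06 − 0.75)/(1.4 − 0.75) = 0.3118/0.6500 = 0.4797
Terminal stock prices: S_uu = 107.8, S_ud = 57.75, S_dd = 30.94
Terminal payoffs (K − S): max(-47.8, 0) = 0, max(2.25, 0) = 2.25, max(29.06, 0) = 29.06
Node u (S = 77): V_u = e^(−0.06)·[0.4797·0.0000 + 0.5203·2.2500] = 1.1024
Node d (S = 41.25): V_d = e^(−0.06)·[0.4797·2.2500 + 0.5203·29.0625] = 15.2559
Node 0 (S = 55): V_0 = e^(−0.06)·[0.4797·1.1024 + 0.5203·15.2559] = 7.9728

$7.97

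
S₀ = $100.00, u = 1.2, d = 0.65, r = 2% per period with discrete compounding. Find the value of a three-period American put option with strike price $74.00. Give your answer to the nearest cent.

$6.43

Risk-neutral probability p = (1 + 0.02 − 0.65)/(1.2 − 0.65) = 0.3700/0.5500 = 0.6727
Terminal stock prices: S_uuu = 172.8, S_uud = 93.6, S_udd = 50.7, S_ddd = 27.46
Terminal payoffs (K − S): max(-98.8, 0) = 0, max(-19.6, 0) = 0, max(23.3, 0) = 23.3, max(46.54, 0) = 46.54
Node uu (S = 144): continuation = 1/1.02·[0.6727·0.0000 + 0.3273·0.0000] = 0.0000; exercise value = 0.0000 ≤ continuation, so V_uu = 0.0000
Node ud (S = 78): continuation = 1/1.02·[0.6727·0.0000 + 0.3273·23.3000] = 7.4759; exercise value = 0.0000 ≤ continuation, so V_ud = 7.4759
Node dd (S = 42.25): continuation = 1/1.02·[0.6727·23.3000 + 0.3273·46.5375] = 30.2990; exercise value = 31.7500 > continuation, so V_dd = 31.7500 (exercise)
Node u (S = 120): continuation = 1/1.02·[0.6727·0.0000 + 0.3273·7.4759] = 2.3987; exercise value = 0.0000 ≤ continuation, so V_u = 2.3987
Node d (S = 65): continuation = 1/1.02·[0.6727·7.4759 + 0.3273·31.7500] = 15.1178; exercise value = 9.0000 ≤ continuation, so V_d = 15.1178
Node 0 (S = 100): continuation = 1/1.02·[0.6727·2.3987 + 0.3273·15.1178] = 6.4327; exercise value = 0.0000 ≤ continuation, so V_0 = 6.4327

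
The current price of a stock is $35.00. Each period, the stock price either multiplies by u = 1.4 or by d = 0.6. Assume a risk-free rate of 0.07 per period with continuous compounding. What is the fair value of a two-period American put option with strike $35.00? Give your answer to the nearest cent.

$6.52

Risk-neutral probability p = (e^0.07 − 0.6)/(1.4 − 0.6) = 0.4725/0.8000 = 0.5906
Terminal stock prices: S_uu = 68.6, S_ud = 29.4, S_dd = 12.6
Terminal payoffs (K − S): max(-33.6, 0) = 0, max(5.6, 0) = 5.6, max(22.4, 0) = 22.4
Node u (S = 49): continuation = e^(−0.07)·[0.5906·0.0000 + 0.4094·5.6000] = 2.1375; exercise value = 0.0000 ≤ continuation, so V_u = 2.1375
Node d (S = 21): continuation = e^(−0.07)·[0.5906·5.6000 + 0.4094·22.4000] = 11.6338; exercise value = 14.0000 > continuation, so V_d = 14.0000 (exercise)
Node 0 (S = 35): continuation = e^(−0.07)·[0.5906·2.1375 + 0.4094·14.0000] = 6.5208; exercise value = 0.0000 ≤ continuation, so V_0 = 6.5208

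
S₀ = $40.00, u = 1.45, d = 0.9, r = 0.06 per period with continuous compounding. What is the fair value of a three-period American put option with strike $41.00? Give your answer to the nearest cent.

$3.80

Risk-neutral probability p = (e^0.06 − 0.9)/(1.45 − 0.9) = 0.1618/0.5500 = 0.2942
Terminal stock prices: S_uuu = 121.9, S_uud = 75.69, S_udd = 46.98, S_ddd = 29.16
Terminal payoffs (K − S): max(-80.94, 0) = 0, max(-34.69, 0) = 0, max(-5.98, 0) = 0, max(11.84, 0) = 11.84
Node uu (S = 84.1): continuation = e^(−0.06)·[0.2942·0.0000 + 0.7058·0.0000] = 0.0000; exercise value = 0.0000 ≤ continuation, so V_uu = 0.0000
Node ud (S = 52.2): continuation = e^(−0.06)·[0.2942·0.0000 + 0.7058·0.0000] = 0.0000; exercise value = 0.0000 ≤ continuation, so V_ud = 0.0000
Node dd (S = 32.4): continuation = e^(−0.06)·[0.2942·0.0000 + 0.7058·11.8400] = 7.8695; exercise value = 8.6000 > continuation, so V_dd = 8.6000 (exercise)
Node u (S = 58): continuation = e^(−0.06)·[0.2942·0.0000 + 0.7058·0.0000] = 0.0000; exercise value = 0.0000 ≤ continuation, so V_u = 0.0000
Node d (S = 36): continuation = e^(−0.06)·[0.2942·0.0000 + 0.7058·8.6000] = 5.7160; exercise value = 5.0000 ≤ continuation, so V_d = 5.7160
Node 0 (S = 40): continuation = e^(−0.06)·[0.2942·0.0000 + 0.7058·5.7160] = 3.7992; exercise value = 1.0000 ≤ continuation, so V_0 = 3.7992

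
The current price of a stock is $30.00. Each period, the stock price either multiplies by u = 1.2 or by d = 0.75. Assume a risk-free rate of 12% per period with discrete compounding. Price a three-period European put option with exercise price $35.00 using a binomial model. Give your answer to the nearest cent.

Risk-neutral probability p = (1 + 0.12 − 0.75)/(1.2 − 0.75) = 0.3700/0.4500 = 0.8222
Terminal stock prices: S_uuu = 51.84, S_uud = 32.4, S_udd = 20.25, S_ddd = 12.66
Terminal payoffs (K − S): max(-16.84, 0) = 0, max(2.6, 0) = 2.6, max(14.75, 0) = 14.75, max(22.34, 0) = 22.34
Node uu (S = 43.2): V_uu = 1/1.12·[0.8222·0.0000 + 0.1778·2.6000] = 0.4127
Node ud (S = 27): V_ud = 1/1.12·[0.8222·2.6000 + 0.1778·14.7500] = 4.2500
Node dd (S = 16.88): V_dd = 1/1.12·[0.8222·14.7500 + 0.1778·22.3438] = 14.3750
Node u (S = 36): V_u = 1/1.12·[0.8222·0.4127 + 0.1778·4.2500] = 0.9776
Node d (S = 22.5): V_d = 1/1.12·[0.8222·4.2500 + 0.1778·14.3750] = 5.4018
Node 0 (S = 30): V_0 = 1/1.12·[0.8222·0.9776 + 0.1778·5.4018] = 1.5751

$1.58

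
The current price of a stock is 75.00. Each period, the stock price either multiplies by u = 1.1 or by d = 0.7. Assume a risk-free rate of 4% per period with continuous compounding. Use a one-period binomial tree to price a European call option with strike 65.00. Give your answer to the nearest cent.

Risk-neutral probability p = (e^0.04 − 0.7)/(1.1 − 0.7) = 0.3408/0.4000 = 0.8520
Terminal stock prices: S_u = 82.5, S_d = 52.5
Terminal payoffs (S − K): max(17.5, 0) = 17.5, max(-12.5, 0) = 0
Node 0 (S = 75): V_0 = e^(−0.04)·[0.8520·17.5000 + 0.1480·0.0000] = 14.3258

14.33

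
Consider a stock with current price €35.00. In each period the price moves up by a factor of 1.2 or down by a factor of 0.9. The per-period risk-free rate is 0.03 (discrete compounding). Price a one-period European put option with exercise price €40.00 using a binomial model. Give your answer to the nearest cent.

€4.68

Risk-neutral probability p = (1 + 0.03 − 0.9)/(1.2 − 0.9) = 0.1300/0.3000 = 0.4333
Terminal stock prices: S_u = 42, S_d = 31.5
Terminal payoffs (K − S): max(-2, 0) = 0, max(8.5, 0) = 8.5
Node 0 (S = 35): V_0 = 1/1.03·[0.4333·0.0000 + 0.5667·8.5000] = 4.6764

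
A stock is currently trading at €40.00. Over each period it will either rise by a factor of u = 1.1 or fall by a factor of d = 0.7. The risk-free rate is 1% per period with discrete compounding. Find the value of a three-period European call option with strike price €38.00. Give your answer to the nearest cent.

Risk-neutral probability p = (1 + 0.01 − 0.7)/(1.1 − 0.7) = 0.3100/0.4000 = 0.7750
Terminal stock prices: S_uuu = 53.24, S_uud = 33.88, S_udd = 21.56, S_ddd = 13.72
Terminal payoffs (S − K): max(15.24, 0) = 15.24, max(-4.12, 0) = 0, max(-16.44, 0) = 0, max(-24.28, 0) = 0
Node uu (S = 48.4): V_uu = 1/1.01·[0.7750·15.2400 + 0.2250·0.0000] = 11.6941
Node ud (S = 30.8): V_ud = 1/1.01·[0.7750·0.0000 + 0.2250·0.0000] = 0.0000
Node dd (S = 19.6): V_dd = 1/1.01·[0.7750·0.0000 + 0.2250·0.0000] = 0.0000
Node u (S = 44): V_u = 1/1.01·[0.7750·11.6941 + 0.2250·0.0000] = 8.9732
Node d (S = 28): V_d = 1/1.01·[0.7750·0.0000 + 0.2250·0.0000] = 0.0000
Node 0 (S = 40): V_0 = 1/1.01·[0.7750·8.9732 + 0.2250·0.0000] = 6.8853

€6.89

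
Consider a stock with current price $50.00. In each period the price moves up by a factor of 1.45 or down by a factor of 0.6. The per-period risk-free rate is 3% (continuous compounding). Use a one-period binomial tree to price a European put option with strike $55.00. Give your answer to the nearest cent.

Risk-neutral probability p = (e^0.03 − 0.6)/(1.45 − 0.6) = 0.4305/0.8500 = 0.5064
Terminal stock prices: S_u = 72.5, S_d = 30
Terminal payoffs (K − S): max(-17.5, 0) = 0, max(25, 0) = 25
Node 0 (S = 50): V_0 = e^(−0.03)·[0.5064·0.0000 + 0.4936·25.0000] = 11.9749

$11.97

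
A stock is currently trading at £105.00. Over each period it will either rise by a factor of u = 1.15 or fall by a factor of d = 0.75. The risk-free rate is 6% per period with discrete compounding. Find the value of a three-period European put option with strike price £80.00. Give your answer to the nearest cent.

Risk-neutral probability p = (1 + 0.06 − 0.75)/(1.15 − 0.75) = 0.3100/0.4000 = 0.7750
Terminal stock prices: S_uuu = 159.7, S_uud = 104.1, S_udd = 67.92, S_ddd = 44.3
Terminal payoffs (K − S): max(-79.69, 0) = 0, max(-24.15, 0) = 0, max(12.08, 0) = 12.08, max(35.7, 0) = 35.7
Node uu (S = 138.9): V_uu = 1/1.06·[0.7750·0.0000 + 0.2250·0.0000] = 0.0000
Node ud (S = 90.56): V_ud = 1/1.06·[0.7750·0.0000 + 0.2250·12.0781] = 2.5638
Node dd (S = 59.06): V_dd = 1/1.06·[0.7750·12.0781 + 0.2250·35.7031] = 16.4092
Node u (S = 120.7): V_u = 1/1.06·[0.7750·0.0000 + 0.2250·2.5638] = 0.5442
Node d (S = 78.75): V_d = 1/1.06·[0.7750·2.5638 + 0.2250·16.4092] = 5.3575
Node 0 (S = 105): V_0 = 1/1.06·[0.7750·0.5442 + 0.2250·5.3575] = 1.5351

£1.54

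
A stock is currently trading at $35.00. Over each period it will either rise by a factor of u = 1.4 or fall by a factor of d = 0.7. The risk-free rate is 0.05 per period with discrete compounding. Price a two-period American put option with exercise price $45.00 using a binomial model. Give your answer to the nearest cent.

Risk-neutral probability p = (1 + 0.05 − 0.7)/(1.4 − 0.7) = 0.3500/0.7000 = 0.5000
Terminal stock prices: S_uu = 68.6, S_ud = 34.3, S_dd = 17.15
Terminal payoffs (K − S): max(-23.6, 0) = 0, max(10.7, 0) = 10.7, max(27.85, 0) = 27.85
Node u (S = 49): continuation = 1/1.05·[0.5000·0.0000 + 0.5000·10.7000] = 5.0952; exercise value = 0.0000 ≤ continuation, so V_u = 5.0952
Node d (S = 24.5): continuation = 1/1.05·[0.5000·10.7000 + 0.5000·27.8500] = 18.3571; exercise value = 20.5000 > continuation, so V_d = 20.5000 (exercise)
Node 0 (S = 35): continuation = 1/1.05·[0.5000·5.0952 + 0.5000·20.5000] = 12.1882; exercise value = 10.0000 ≤ continuation, so V_0 = 12.1882

$12.19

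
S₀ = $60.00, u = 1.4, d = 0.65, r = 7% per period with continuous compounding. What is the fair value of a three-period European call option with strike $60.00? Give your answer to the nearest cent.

$20.70

Risk-neutral probability p = (e^0.07 − 0.65)/(1.4 − 0.65) = 0.4225/0.7500 = 0.5633
Terminal stock prices: S_uuu = 164.6, S_uud = 76.44, S_udd = 35.49, S_ddd = 16.48
Terminal payoffs (S − K): max(104.6, 0) = 104.6, max(16.44, 0) = 16.44, max(-24.51, 0) = 0, max(-43.52, 0) = 0
Node uu (S = 117.6): V_uu = e^(−0.07)·[0.5633·104.6400 + 0.4367·16.4400] = 61.6564
Node ud (S = 54.6): V_ud = e^(−0.07)·[0.5633·16.4400 + 0.4367·0.0000] = 8.6353
Node dd (S = 25.35): V_dd = e^(−0.07)·[0.5633·0.0000 + 0.4367·0.0000] = 0.0000
Node u (S = 84): V_u = e^(−0.07)·[0.5633·61.6564 + 0.4367·8.6353] = 35.9013
Node d (S = 39): V_d = e^(−0.07)·[0.5633·8.6353 + 0.4367·0.0000] = 4.5357
Node 0 (S = 60): V_0 = e^(−0.07)·[0.5633·35.9013 + 0.4367·4.5357] = 20.7041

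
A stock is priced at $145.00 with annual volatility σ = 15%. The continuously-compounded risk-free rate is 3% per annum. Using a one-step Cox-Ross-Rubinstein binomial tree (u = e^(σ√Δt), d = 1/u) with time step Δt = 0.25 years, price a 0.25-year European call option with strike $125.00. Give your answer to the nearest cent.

$20.93

CRR parameters: u = e^(σ√Δt) = e^(0.15·√0.25) = 1.0779, d = 1/u = 0.9277
Per-period rate: rΔt = 0.03·0.25 = 0.0075, so R = e^0.0075 = 1.0075
Risk-neutral probability p = (e^0.0075 − 0.9277)/(1.0779 − 0.9277) = 0.0798/0.1501 = 0.5314
Terminal stock prices: S_u = 156.3, S_d = 134.5
Terminal payoffs (S − K): max(31.29, 0) = 31.29, max(9.523, 0) = 9.523
Node 0 (S = 145): V_0 = e^(−0.0075)·[0.5314·31.2932 + 0.4686·9.5228] = 20.9340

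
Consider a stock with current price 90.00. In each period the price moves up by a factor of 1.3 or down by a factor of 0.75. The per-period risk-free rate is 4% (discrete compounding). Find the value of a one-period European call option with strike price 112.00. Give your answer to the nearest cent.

2.53

Risk-neutral probability p = (1 + 0.04 − 0.75)/(1.3 − 0.75) = 0.2900/0.5500 = 0.5273
Terminal stock prices: S_u = 117, S_d = 67.5
Terminal payoffs (S − K): max(5, 0) = 5, max(-44.5, 0) = 0
Node 0 (S = 90): V_0 = 1/1.04·[0.5273·5.0000 + 0.4727·0.0000] = 2.5350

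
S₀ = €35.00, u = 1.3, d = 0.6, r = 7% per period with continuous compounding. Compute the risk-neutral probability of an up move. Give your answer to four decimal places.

p = 0.6750

Risk-neutral probability p = (e^0.07 − 0.6)/(1.3 − 0.6) = 0.4725/0.7000 = 0.6750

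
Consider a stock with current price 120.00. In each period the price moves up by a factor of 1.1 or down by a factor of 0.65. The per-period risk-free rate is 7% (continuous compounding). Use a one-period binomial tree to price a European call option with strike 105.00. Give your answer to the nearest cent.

Risk-neutral probability p = (e^0.07 − 0.65)/(1.1 − 0.65) = 0.4225/0.4500 = 0.9389
Terminal stock prices: S_u = 132, S_d = 78
Terminal payoffs (S − K): max(27, 0) = 27, max(-27, 0) = 0
Node 0 (S = 120): V_0 = e^(−0.07)·[0.9389·27.0000 + 0.0611·0.0000] = 23.6366

23.64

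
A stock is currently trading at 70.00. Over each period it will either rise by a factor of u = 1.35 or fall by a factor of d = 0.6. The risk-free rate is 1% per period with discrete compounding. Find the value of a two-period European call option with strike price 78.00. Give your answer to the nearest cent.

Risk-neutral probability p = (1 + 0.01 − 0.6)/(1.35 − 0.6) = 0.4100/0.7500 = 0.5467
Terminal stock prices: S_uu = 127.6, S_ud = 56.7, S_dd = 25.2
Terminal payoffs (S − K): max(49.58, 0) = 49.58, max(-21.3, 0) = 0, max(-52.8, 0) = 0
Node u (S = 94.5): V_u = 1/1.01·[0.5467·49.5750 + 0.4533·0.0000] = 26.8327
Node d (S = 42): V_d = 1/1.01·[0.5467·0.0000 + 0.4533·0.0000] = 0.0000
Node 0 (S = 70): V_0 = 1/1.01·[0.5467·26.8327 + 0.4533·0.0000] = 14.5233

14.52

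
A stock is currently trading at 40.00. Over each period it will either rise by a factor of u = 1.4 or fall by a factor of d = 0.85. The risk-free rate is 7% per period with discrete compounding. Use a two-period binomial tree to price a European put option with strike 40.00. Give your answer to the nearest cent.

Risk-neutral probability p = (1 + 0.07 − 0.85)/(1.4 − 0.85) = 0.2200/0.5500 = 0.4000
Terminal stock prices: S_uu = 78.4, S_ud = 47.6, S_dd = 28.9
Terminal payoffs (K − S): max(-38.4, 0) = 0, max(-7.6, 0) = 0, max(11.1, 0) = 11.1
Node u (S = 56): V_u = 1/1.07·[0.4000·0.0000 + 0.6000·0.0000] = 0.0000
Node d (S = 34): V_d = 1/1.07·[0.4000·0.0000 + 0.6000·11.1000] = 6.2243
Node 0 (S = 40): V_0 = 1/1.07·[0.4000·0.0000 + 0.6000·6.2243] = 3.4903

3.49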